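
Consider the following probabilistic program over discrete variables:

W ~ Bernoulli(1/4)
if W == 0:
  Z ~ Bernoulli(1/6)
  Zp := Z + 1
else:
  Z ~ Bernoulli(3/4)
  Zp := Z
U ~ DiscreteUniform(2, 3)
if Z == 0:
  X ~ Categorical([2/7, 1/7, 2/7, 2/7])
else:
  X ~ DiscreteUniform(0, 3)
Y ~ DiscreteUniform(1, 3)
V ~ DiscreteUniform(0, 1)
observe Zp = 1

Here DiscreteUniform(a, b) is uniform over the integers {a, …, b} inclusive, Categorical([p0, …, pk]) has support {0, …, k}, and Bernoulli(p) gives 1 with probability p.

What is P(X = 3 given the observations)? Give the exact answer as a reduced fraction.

Enumerate traces; 96 have nonzero weight after conditioning:
  (W=0, Z=0, U=2, X=0, Y=1, V=0) weight 5/336
  (W=0, Z=0, U=2, X=0, Y=1, V=1) weight 5/336
  (W=0, Z=0, U=2, X=0, Y=2, V=0) weight 5/336
  (W=0, Z=0, U=2, X=0, Y=2, V=1) weight 5/336
  (W=0, Z=0, U=2, X=0, Y=3, V=0) weight 5/336
  (W=0, Z=0, U=2, X=0, Y=3, V=1) weight 5/336
  (W=0, Z=0, U=2, X=1, Y=1, V=0) weight 5/672
  (W=0, Z=0, U=2, X=1, Y=1, V=1) weight 5/672
  (W=0, Z=0, U=2, X=2, Y=1, V=0) weight 5/336
  (W=0, Z=0, U=2, X=3, Y=1, V=0) weight 5/336
  … 86 more
Group by X:
  weight(X=0) = 101/448
  weight(X=1) = 61/448
  weight(X=2) = 101/448
  weight(X=3) = 101/448
Total weight = 101/448 + 61/448 + 101/448 + 101/448 = 13/16
P(X=0 | obs) = 101/448 / 13/16 = 101/364
P(X=1 | obs) = 61/448 / 13/16 = 61/364
P(X=2 | obs) = 101/448 / 13/16 = 101/364
P(X=3 | obs) = 101/448 / 13/16 = 101/364

P(X = 3 | obs) = 101/364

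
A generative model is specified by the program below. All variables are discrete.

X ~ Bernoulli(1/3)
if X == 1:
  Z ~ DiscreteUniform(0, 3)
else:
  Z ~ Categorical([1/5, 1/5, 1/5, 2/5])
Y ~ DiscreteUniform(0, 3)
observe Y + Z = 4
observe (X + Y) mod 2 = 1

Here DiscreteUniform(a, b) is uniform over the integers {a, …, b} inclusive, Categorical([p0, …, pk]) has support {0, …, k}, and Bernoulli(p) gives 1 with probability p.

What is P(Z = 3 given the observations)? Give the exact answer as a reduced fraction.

P(Z = 3 | obs) = 16/29

Enumerate traces; 3 have nonzero weight after conditioning:
  (X=0, Z=1, Y=3) weight 1/30
  (X=0, Z=3, Y=1) weight 1/15
  (X=1, Z=2, Y=2) weight 1/48
Group by Z:
  weight(Z=1) = 1/30
  weight(Z=2) = 1/48
  weight(Z=3) = 1/15
Total weight = 1/30 + 1/48 + 1/15 = 29/240
P(Z=1 | obs) = 1/30 / 29/240 = 8/29
P(Z=2 | obs) = 1/48 / 29/240 = 5/29
P(Z=3 | obs) = 1/15 / 29/240 = 16/29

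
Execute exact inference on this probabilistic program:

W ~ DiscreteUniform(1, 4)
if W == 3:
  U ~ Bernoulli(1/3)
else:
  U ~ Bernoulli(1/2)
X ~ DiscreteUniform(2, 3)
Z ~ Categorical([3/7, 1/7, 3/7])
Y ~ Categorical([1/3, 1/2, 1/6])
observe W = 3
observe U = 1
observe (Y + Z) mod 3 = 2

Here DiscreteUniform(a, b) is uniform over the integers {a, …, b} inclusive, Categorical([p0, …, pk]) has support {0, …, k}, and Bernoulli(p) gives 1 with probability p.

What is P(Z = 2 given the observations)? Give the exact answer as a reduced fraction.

P(Z = 2 | obs) = 1/2

Enumerate traces; 6 have nonzero weight after conditioning:
  (W=3, U=1, X=2, Z=0, Y=2) weight 1/336
  (W=3, U=1, X=2, Z=1, Y=1) weight 1/336
  (W=3, U=1, X=2, Z=2, Y=0) weight 1/168
  (W=3, U=1, X=3, Z=0, Y=2) weight 1/336
  (W=3, U=1, X=3, Z=1, Y=1) weight 1/336
  (W=3, U=1, X=3, Z=2, Y=0) weight 1/168
Group by Z:
  weight(Z=0) = 1/168
  weight(Z=1) = 1/168
  weight(Z=2) = 1/84
Total weight = 1/168 + 1/168 + 1/84 = 1/42
P(Z=0 | obs) = 1/168 / 1/42 = 1/4
P(Z=1 | obs) = 1/168 / 1/42 = 1/4
P(Z=2 | obs) = 1/84 / 1/42 = 1/2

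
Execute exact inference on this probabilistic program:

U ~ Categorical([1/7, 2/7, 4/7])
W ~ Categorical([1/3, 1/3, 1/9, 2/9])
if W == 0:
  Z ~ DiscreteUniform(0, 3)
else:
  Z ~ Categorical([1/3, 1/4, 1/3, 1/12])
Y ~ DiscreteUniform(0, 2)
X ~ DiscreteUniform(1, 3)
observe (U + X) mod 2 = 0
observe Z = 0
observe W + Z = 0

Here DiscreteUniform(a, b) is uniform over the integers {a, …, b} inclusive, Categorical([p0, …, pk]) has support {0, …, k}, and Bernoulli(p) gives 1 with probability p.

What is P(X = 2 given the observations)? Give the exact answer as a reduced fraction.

Enumerate traces; 12 have nonzero weight after conditioning:
  (U=0, W=0, Z=0, Y=0, X=2) weight 1/756
  (U=0, W=0, Z=0, Y=1, X=2) weight 1/756
  (U=0, W=0, Z=0, Y=2, X=2) weight 1/756
  (U=1, W=0, Z=0, Y=0, X=1) weight 1/378
  (U=1, W=0, Z=0, Y=0, X=3) weight 1/378
  (U=1, W=0, Z=0, Y=1, X=1) weight 1/378
  (U=1, W=0, Z=0, Y=1, X=3) weight 1/378
  (U=1, W=0, Z=0, Y=2, X=1) weight 1/378
  … 4 more
Group by X:
  weight(X=1) = 1/126
  weight(X=2) = 5/252
  weight(X=3) = 1/126
Total weight = 1/126 + 5/252 + 1/126 = 1/28
P(X=1 | obs) = 1/126 / 1/28 = 2/9
P(X=2 | obs) = 5/252 / 1/28 = 5/9
P(X=3 | obs) = 1/126 / 1/28 = 2/9

P(X = 2 | obs) = 5/9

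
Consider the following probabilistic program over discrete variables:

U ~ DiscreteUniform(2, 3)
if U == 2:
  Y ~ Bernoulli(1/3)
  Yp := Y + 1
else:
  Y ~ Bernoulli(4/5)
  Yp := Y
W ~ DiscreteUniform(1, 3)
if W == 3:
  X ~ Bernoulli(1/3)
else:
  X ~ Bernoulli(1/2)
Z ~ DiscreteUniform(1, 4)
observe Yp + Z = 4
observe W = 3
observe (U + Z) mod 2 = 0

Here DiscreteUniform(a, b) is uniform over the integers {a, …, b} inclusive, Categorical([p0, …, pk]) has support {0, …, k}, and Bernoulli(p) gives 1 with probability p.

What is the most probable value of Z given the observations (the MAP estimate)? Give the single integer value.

Enumerate traces; 4 have nonzero weight after conditioning:
  (U=2, Y=1, W=3, X=0, Z=2) weight 1/108
  (U=2, Y=1, W=3, X=1, Z=2) weight 1/216
  (U=3, Y=1, W=3, X=0, Z=3) weight 1/45
  (U=3, Y=1, W=3, X=1, Z=3) weight 1/90
Group by Z:
  weight(Z=2) = 1/72
  weight(Z=3) = 1/30
Total weight = 1/72 + 1/30 = 17/360
P(Z=2 | obs) = 1/72 / 17/360 = 5/17
P(Z=3 | obs) = 1/30 / 17/360 = 12/17
argmax = 3

argmax_v P(Z = v | obs) = 3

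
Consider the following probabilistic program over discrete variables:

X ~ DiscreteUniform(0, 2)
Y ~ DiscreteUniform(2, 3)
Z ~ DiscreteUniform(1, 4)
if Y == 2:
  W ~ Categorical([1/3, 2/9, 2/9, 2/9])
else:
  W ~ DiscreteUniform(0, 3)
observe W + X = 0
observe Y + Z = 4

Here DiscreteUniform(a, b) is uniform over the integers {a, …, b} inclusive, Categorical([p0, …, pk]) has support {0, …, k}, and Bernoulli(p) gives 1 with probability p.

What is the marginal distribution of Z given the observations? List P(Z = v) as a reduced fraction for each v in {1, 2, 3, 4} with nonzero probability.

Enumerate traces; 2 have nonzero weight after conditioning:
  (X=0, Y=2, Z=2, W=0) weight 1/72
  (X=0, Y=3, Z=1, W=0) weight 1/96
Group by Z:
  weight(Z=1) = 1/96
  weight(Z=2) = 1/72
Total weight = 1/96 + 1/72 = 7/288
P(Z=1 | obs) = 1/96 / 7/288 = 3/7
P(Z=2 | obs) = 1/72 / 7/288 = 4/7

P(Z=1) = 3/7, P(Z=2) = 4/7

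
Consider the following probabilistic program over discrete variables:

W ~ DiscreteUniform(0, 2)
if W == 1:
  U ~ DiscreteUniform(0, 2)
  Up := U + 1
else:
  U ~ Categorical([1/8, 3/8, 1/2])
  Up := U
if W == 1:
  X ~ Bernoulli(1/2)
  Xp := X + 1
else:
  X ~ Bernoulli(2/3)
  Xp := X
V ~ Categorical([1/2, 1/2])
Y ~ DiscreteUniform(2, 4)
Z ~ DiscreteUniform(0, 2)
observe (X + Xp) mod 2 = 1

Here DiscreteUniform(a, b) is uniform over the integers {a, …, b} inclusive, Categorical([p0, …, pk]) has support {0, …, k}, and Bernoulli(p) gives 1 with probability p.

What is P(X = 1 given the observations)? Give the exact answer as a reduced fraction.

P(X = 1 | obs) = 1/2

Enumerate traces; 108 have nonzero weight after conditioning:
  (W=1, U=0, X=0, V=0, Y=2, Z=0) weight 1/324
  (W=1, U=0, X=0, V=0, Y=2, Z=1) weight 1/324
  (W=1, U=0, X=0, V=0, Y=2, Z=2) weight 1/324
  (W=1, U=0, X=0, V=0, Y=3, Z=0) weight 1/324
  (W=1, U=0, X=0, V=0, Y=3, Z=1) weight 1/324
  (W=1, U=0, X=0, V=0, Y=3, Z=2) weight 1/324
  (W=1, U=0, X=0, V=0, Y=4, Z=0) weight 1/324
  (W=1, U=0, X=0, V=0, Y=4, Z=1) weight 1/324
  (W=1, U=0, X=1, V=0, Y=2, Z=0) weight 1/324
  … 99 more
Group by X:
  weight(X=0) = 1/6
  weight(X=1) = 1/6
Total weight = 1/6 + 1/6 = 1/3
P(X=0 | obs) = 1/6 / 1/3 = 1/2
P(X=1 | obs) = 1/6 / 1/3 = 1/2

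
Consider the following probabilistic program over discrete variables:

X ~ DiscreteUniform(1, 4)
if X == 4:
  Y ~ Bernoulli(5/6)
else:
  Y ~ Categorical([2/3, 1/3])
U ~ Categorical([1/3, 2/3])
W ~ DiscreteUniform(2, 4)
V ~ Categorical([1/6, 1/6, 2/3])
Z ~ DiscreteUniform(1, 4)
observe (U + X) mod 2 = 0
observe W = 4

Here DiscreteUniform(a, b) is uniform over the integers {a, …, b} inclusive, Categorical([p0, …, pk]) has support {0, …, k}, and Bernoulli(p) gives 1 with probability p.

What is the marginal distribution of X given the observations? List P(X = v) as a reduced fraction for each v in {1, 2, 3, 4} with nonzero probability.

P(X=1) = 1/3, P(X=2) = 1/6, P(X=3) = 1/3, P(X=4) = 1/6

Enumerate traces; 96 have nonzero weight after conditioning:
  (X=1, Y=0, U=1, W=4, V=0, Z=1) weight 1/648
  (X=1, Y=0, U=1, W=4, V=0, Z=2) weight 1/648
  (X=1, Y=0, U=1, W=4, V=0, Z=3) weight 1/648
  (X=1, Y=0, U=1, W=4, V=0, Z=4) weight 1/648
  (X=1, Y=0, U=1, W=4, V=1, Z=1) weight 1/648
  (X=1, Y=0, U=1, W=4, V=1, Z=2) weight 1/648
  (X=1, Y=0, U=1, W=4, V=1, Z=3) weight 1/648
  (X=1, Y=0, U=1, W=4, V=1, Z=4) weight 1/648
  (X=2, Y=0, U=0, W=4, V=0, Z=1) weight 1/1296
  (X=3, Y=0, U=1, W=4, V=0, Z=1) weight 1/648
  … 86 more
Group by X:
  weight(X=1) = 1/18
  weight(X=2) = 1/36
  weight(X=3) = 1/18
  weight(X=4) = 1/36
Total weight = 1/18 + 1/36 + 1/18 + 1/36 = 1/6
P(X=1 | obs) = 1/18 / 1/6 = 1/3
P(X=2 | obs) = 1/36 / 1/6 = 1/6
P(X=3 | obs) = 1/18 / 1/6 = 1/3
P(X=4 | obs) = 1/36 / 1/6 = 1/6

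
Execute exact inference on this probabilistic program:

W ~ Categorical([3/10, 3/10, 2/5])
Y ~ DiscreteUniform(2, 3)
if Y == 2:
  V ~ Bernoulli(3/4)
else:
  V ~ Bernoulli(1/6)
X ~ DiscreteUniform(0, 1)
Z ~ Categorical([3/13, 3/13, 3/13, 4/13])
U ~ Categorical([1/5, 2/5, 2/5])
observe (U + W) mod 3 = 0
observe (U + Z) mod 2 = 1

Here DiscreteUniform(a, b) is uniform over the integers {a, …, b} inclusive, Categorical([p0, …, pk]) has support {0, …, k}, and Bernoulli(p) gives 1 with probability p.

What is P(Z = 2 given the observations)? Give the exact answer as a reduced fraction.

Enumerate traces; 48 have nonzero weight after conditioning:
  (W=0, Y=2, V=0, X=0, Z=1, U=0) weight 9/10400
  (W=0, Y=2, V=0, X=0, Z=3, U=0) weight 3/2600
  (W=0, Y=2, V=0, X=1, Z=1, U=0) weight 9/10400
  (W=0, Y=2, V=0, X=1, Z=3, U=0) weight 3/2600
  (W=0, Y=2, V=1, X=0, Z=1, U=0) weight 27/10400
  (W=0, Y=2, V=1, X=0, Z=3, U=0) weight 9/2600
  (W=0, Y=2, V=1, X=1, Z=1, U=0) weight 27/10400
  (W=0, Y=2, V=1, X=1, Z=3, U=0) weight 9/2600
  (W=2, Y=2, V=0, X=0, Z=0, U=1) weight 3/1300
  (W=2, Y=2, V=0, X=0, Z=2, U=1) weight 3/1300
  … 38 more
Group by Z:
  weight(Z=0) = 12/325
  weight(Z=1) = 27/650
  weight(Z=2) = 12/325
  weight(Z=3) = 18/325
Total weight = 12/325 + 27/650 + 12/325 + 18/325 = 111/650
P(Z=0 | obs) = 12/325 / 111/650 = 8/37
P(Z=1 | obs) = 27/650 / 111/650 = 9/37
P(Z=2 | obs) = 12/325 / 111/650 = 8/37
P(Z=3 | obs) = 18/325 / 111/650 = 12/37

P(Z = 2 | obs) = 8/37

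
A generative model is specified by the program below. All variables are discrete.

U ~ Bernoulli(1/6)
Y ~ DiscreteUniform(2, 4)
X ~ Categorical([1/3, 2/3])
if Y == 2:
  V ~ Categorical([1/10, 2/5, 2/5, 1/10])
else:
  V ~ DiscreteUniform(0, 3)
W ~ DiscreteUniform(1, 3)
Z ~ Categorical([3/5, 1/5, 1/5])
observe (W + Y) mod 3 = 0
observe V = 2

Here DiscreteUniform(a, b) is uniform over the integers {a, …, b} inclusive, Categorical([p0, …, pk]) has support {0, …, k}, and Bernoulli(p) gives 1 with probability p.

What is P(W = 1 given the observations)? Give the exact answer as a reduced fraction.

P(W = 1 | obs) = 4/9

Enumerate traces; 36 have nonzero weight after conditioning:
  (U=0, Y=2, X=0, V=2, W=1, Z=0) weight 1/135
  (U=0, Y=2, X=0, V=2, W=1, Z=1) weight 1/405
  (U=0, Y=2, X=0, V=2, W=1, Z=2) weight 1/405
  (U=0, Y=2, X=1, V=2, W=1, Z=0) weight 2/135
  (U=0, Y=2, X=1, V=2, W=1, Z=1) weight 2/405
  (U=0, Y=2, X=1, V=2, W=1, Z=2) weight 2/405
  (U=0, Y=3, X=0, V=2, W=3, Z=0) weight 1/216
  (U=0, Y=3, X=0, V=2, W=3, Z=1) weight 1/648
  (U=0, Y=4, X=0, V=2, W=2, Z=0) weight 1/216
  … 27 more
Group by W:
  weight(W=1) = 2/45
  weight(W=2) = 1/36
  weight(W=3) = 1/36
Total weight = 2/45 + 1/36 + 1/36 = 1/10
P(W=1 | obs) = 2/45 / 1/10 = 4/9
P(W=2 | obs) = 1/36 / 1/10 = 5/18
P(W=3 | obs) = 1/36 / 1/10 = 5/18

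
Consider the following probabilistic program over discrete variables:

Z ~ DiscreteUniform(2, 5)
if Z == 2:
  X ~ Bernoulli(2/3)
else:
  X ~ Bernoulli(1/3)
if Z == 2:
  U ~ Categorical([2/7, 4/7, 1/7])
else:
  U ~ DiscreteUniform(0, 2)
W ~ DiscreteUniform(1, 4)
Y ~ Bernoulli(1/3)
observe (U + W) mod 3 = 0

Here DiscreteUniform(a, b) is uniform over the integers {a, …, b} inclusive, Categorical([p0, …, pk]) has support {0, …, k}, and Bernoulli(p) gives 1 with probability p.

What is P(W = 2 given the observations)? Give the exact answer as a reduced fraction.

P(W = 2 | obs) = 11/36

Enumerate traces; 64 have nonzero weight after conditioning:
  (Z=2, X=0, U=0, W=3, Y=0) weight 1/252
  (Z=2, X=0, U=0, W=3, Y=1) weight 1/504
  (Z=2, X=0, U=1, W=2, Y=0) weight 1/126
  (Z=2, X=0, U=1, W=2, Y=1) weight 1/252
  (Z=2, X=0, U=2, W=1, Y=0) weight 1/504
  (Z=2, X=0, U=2, W=1, Y=1) weight 1/1008
  (Z=2, X=0, U=2, W=4, Y=0) weight 1/504
  (Z=2, X=0, U=2, W=4, Y=1) weight 1/1008
  … 56 more
Group by W:
  weight(W=1) = 1/14
  weight(W=2) = 11/112
  weight(W=3) = 9/112
  weight(W=4) = 1/14
Total weight = 1/14 + 11/112 + 9/112 + 1/14 = 9/28
P(W=1 | obs) = 1/14 / 9/28 = 2/9
P(W=2 | obs) = 11/112 / 9/28 = 11/36
P(W=3 | obs) = 9/112 / 9/28 = 1/4
P(W=4 | obs) = 1/14 / 9/28 = 2/9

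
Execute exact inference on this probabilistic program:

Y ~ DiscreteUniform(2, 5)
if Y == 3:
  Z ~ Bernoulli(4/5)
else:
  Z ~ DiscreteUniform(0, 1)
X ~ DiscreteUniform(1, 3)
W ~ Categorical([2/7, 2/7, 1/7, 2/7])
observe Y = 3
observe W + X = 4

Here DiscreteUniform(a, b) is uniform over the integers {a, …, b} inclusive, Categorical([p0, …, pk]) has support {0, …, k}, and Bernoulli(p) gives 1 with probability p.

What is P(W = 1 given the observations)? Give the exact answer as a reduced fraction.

P(W = 1 | obs) = 2/5

Enumerate traces; 6 have nonzero weight after conditioning:
  (Y=3, Z=0, X=1, W=3) weight 1/210
  (Y=3, Z=0, X=2, W=2) weight 1/420
  (Y=3, Z=0, X=3, W=1) weight 1/210
  (Y=3, Z=1, X=1, W=3) weight 2/105
  (Y=3, Z=1, X=2, W=2) weight 1/105
  (Y=3, Z=1, X=3, W=1) weight 2/105
Group by W:
  weight(W=1) = 1/42
  weight(W=2) = 1/84
  weight(W=3) = 1/42
Total weight = 1/42 + 1/84 + 1/42 = 5/84
P(W=1 | obs) = 1/42 / 5/84 = 2/5
P(W=2 | obs) = 1/84 / 5/84 = 1/5
P(W=3 | obs) = 1/42 / 5/84 = 2/5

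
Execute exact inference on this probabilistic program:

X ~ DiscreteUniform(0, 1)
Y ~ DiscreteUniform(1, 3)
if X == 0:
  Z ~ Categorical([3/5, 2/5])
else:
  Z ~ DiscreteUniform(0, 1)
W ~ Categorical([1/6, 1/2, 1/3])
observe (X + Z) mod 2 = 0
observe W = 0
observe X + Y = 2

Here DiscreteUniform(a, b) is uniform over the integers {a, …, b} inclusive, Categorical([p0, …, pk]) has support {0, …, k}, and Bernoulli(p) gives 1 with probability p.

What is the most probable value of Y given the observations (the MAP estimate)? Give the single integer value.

argmax_v P(Y = v | obs) = 2

Enumerate traces; 2 have nonzero weight after conditioning:
  (X=0, Y=2, Z=0, W=0) weight 1/60
  (X=1, Y=1, Z=1, W=0) weight 1/72
Group by Y:
  weight(Y=1) = 1/72
  weight(Y=2) = 1/60
Total weight = 1/72 + 1/60 = 11/360
P(Y=1 | obs) = 1/72 / 11/360 = 5/11
P(Y=2 | obs) = 1/60 / 11/360 = 6/11
argmax = 2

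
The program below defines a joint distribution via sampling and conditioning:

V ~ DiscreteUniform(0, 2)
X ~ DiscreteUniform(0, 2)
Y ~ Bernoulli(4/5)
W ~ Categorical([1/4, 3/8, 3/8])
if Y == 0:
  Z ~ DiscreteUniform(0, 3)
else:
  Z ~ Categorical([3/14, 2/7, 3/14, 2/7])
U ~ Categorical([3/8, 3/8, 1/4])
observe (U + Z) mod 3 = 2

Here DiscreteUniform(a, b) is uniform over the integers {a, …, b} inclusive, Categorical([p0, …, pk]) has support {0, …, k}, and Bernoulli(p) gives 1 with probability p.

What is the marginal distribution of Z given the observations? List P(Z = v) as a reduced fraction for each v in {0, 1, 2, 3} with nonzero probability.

P(Z=0) = 31/175, P(Z=1) = 117/350, P(Z=2) = 93/350, P(Z=3) = 39/175

Enumerate traces; 216 have nonzero weight after conditioning:
  (V=0, X=0, Y=0, W=0, Z=0, U=2) weight 1/2880
  (V=0, X=0, Y=0, W=0, Z=1, U=1) weight 1/1920
  (V=0, X=0, Y=0, W=0, Z=2, U=0) weight 1/1920
  (V=0, X=0, Y=0, W=0, Z=3, U=2) weight 1/2880
  (V=0, X=0, Y=0, W=1, Z=0, U=2) weight 1/1920
  (V=0, X=0, Y=0, W=1, Z=1, U=1) weight 1/1280
  (V=0, X=0, Y=0, W=1, Z=2, U=0) weight 1/1280
  (V=0, X=0, Y=0, W=1, Z=3, U=2) weight 1/1920
  … 208 more
Group by Z:
  weight(Z=0) = 31/560
  weight(Z=1) = 117/1120
  weight(Z=2) = 93/1120
  weight(Z=3) = 39/560
Total weight = 31/560 + 117/1120 + 93/1120 + 39/560 = 5/16
P(Z=0 | obs) = 31/560 / 5/16 = 31/175
P(Z=1 | obs) = 117/1120 / 5/16 = 117/350
P(Z=2 | obs) = 93/1120 / 5/16 = 93/350
P(Z=3 | obs) = 39/560 / 5/16 = 39/175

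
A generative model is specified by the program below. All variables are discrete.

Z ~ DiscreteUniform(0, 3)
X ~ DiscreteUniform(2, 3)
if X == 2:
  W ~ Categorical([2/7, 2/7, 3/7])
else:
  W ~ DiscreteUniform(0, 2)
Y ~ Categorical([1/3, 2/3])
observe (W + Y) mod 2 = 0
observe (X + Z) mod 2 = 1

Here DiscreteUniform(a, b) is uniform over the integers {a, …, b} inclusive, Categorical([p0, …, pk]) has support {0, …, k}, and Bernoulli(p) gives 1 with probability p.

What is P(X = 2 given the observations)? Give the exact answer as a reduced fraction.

P(X = 2 | obs) = 27/55

Enumerate traces; 12 have nonzero weight after conditioning:
  (Z=0, X=3, W=0, Y=0) weight 1/72
  (Z=0, X=3, W=1, Y=1) weight 1/36
  (Z=0, X=3, W=2, Y=0) weight 1/72
  (Z=1, X=2, W=0, Y=0) weight 1/84
  (Z=1, X=2, W=1, Y=1) weight 1/42
  (Z=1, X=2, W=2, Y=0) weight 1/56
  (Z=2, X=3, W=0, Y=0) weight 1/72
  (Z=2, X=3, W=1, Y=1) weight 1/36
  … 4 more
Group by X:
  weight(X=2) = 3/28
  weight(X=3) = 1/9
Total weight = 3/28 + 1/9 = 55/252
P(X=2 | obs) = 3/28 / 55/252 = 27/55
P(X=3 | obs) = 1/9 / 55/252 = 28/55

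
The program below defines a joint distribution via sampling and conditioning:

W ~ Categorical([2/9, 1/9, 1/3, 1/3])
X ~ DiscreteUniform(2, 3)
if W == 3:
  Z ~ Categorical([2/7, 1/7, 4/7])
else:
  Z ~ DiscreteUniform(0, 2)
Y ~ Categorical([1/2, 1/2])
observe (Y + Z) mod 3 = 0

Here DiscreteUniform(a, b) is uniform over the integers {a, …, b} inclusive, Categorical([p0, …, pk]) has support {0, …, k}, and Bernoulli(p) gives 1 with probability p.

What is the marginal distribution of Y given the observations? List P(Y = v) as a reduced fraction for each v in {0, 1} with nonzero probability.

P(Y=0) = 10/23, P(Y=1) = 13/23

Enumerate traces; 16 have nonzero weight after conditioning:
  (W=0, X=2, Z=0, Y=0) weight 1/54
  (W=0, X=2, Z=2, Y=1) weight 1/54
  (W=0, X=3, Z=0, Y=0) weight 1/54
  (W=0, X=3, Z=2, Y=1) weight 1/54
  (W=1, X=2, Z=0, Y=0) weight 1/108
  (W=1, X=2, Z=2, Y=1) weight 1/108
  (W=1, X=3, Z=0, Y=0) weight 1/108
  (W=1, X=3, Z=2, Y=1) weight 1/108
  … 8 more
Group by Y:
  weight(Y=0) = 10/63
  weight(Y=1) = 13/63
Total weight = 10/63 + 13/63 = 23/63
P(Y=0 | obs) = 10/63 / 23/63 = 10/23
P(Y=1 | obs) = 13/63 / 23/63 = 13/23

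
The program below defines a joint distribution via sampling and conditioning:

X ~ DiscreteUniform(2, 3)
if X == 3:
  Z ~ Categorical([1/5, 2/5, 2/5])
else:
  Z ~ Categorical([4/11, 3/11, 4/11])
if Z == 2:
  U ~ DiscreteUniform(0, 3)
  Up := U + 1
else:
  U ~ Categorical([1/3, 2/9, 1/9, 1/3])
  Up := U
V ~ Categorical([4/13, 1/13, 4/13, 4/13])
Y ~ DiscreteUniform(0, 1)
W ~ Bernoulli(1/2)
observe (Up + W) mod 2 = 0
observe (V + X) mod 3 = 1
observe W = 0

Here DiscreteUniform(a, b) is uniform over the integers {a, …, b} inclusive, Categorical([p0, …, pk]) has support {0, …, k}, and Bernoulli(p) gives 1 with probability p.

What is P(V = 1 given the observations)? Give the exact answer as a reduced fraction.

Enumerate traces; 24 have nonzero weight after conditioning:
  (X=2, Z=0, U=0, V=2, Y=0, W=0) weight 2/429
  (X=2, Z=0, U=0, V=2, Y=1, W=0) weight 2/429
  (X=2, Z=0, U=2, V=2, Y=0, W=0) weight 2/1287
  (X=2, Z=0, U=2, V=2, Y=1, W=0) weight 2/1287
  (X=2, Z=1, U=0, V=2, Y=0, W=0) weight 1/286
  (X=2, Z=1, U=0, V=2, Y=1, W=0) weight 1/286
  (X=2, Z=1, U=2, V=2, Y=0, W=0) weight 1/858
  (X=2, Z=1, U=2, V=2, Y=1, W=0) weight 1/858
  (X=3, Z=0, U=0, V=1, Y=0, W=0) weight 1/1560
  … 15 more
Group by V:
  weight(V=1) = 7/780
  weight(V=2) = 46/1287
Total weight = 7/780 + 46/1287 = 1151/25740
P(V=1 | obs) = 7/780 / 1151/25740 = 231/1151
P(V=2 | obs) = 46/1287 / 1151/25740 = 920/1151

P(V = 1 | obs) = 231/1151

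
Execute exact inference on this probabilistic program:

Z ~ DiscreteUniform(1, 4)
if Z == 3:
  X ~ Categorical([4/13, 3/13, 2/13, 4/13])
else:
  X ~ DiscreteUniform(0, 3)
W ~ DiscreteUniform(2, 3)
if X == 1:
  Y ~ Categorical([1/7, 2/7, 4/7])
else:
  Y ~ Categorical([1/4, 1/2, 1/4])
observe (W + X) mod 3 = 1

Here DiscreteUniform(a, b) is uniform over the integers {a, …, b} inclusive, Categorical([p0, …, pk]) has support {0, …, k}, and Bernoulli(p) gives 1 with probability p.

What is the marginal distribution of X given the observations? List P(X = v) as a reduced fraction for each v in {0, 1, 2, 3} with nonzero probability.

Enumerate traces; 24 have nonzero weight after conditioning:
  (Z=1, X=1, W=3, Y=0) weight 1/224
  (Z=1, X=1, W=3, Y=1) weight 1/112
  (Z=1, X=1, W=3, Y=2) weight 1/56
  (Z=1, X=2, W=2, Y=0) weight 1/128
  (Z=1, X=2, W=2, Y=1) weight 1/64
  (Z=1, X=2, W=2, Y=2) weight 1/128
  (Z=2, X=1, W=3, Y=0) weight 1/224
  (Z=2, X=1, W=3, Y=1) weight 1/112
  … 16 more
Group by X:
  weight(X=1) = 51/416
  weight(X=2) = 47/416
Total weight = 51/416 + 47/416 = 49/208
P(X=1 | obs) = 51/416 / 49/208 = 51/98
P(X=2 | obs) = 47/416 / 49/208 = 47/98

P(X=1) = 51/98, P(X=2) = 47/98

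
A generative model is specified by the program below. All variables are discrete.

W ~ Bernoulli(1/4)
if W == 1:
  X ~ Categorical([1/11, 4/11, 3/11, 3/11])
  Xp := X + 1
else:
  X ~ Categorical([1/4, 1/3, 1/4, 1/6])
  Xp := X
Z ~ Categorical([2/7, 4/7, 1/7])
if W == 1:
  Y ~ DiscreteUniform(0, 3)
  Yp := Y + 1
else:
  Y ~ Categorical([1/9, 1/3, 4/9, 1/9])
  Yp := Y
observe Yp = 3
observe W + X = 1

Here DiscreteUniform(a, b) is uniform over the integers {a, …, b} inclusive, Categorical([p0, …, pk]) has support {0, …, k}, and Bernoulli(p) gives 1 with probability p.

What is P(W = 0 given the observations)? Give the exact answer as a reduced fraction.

Enumerate traces; 6 have nonzero weight after conditioning:
  (W=0, X=1, Z=0, Y=3) weight 1/126
  (W=0, X=1, Z=1, Y=3) weight 1/63
  (W=0, X=1, Z=2, Y=3) weight 1/252
  (W=1, X=0, Z=0, Y=2) weight 1/616
  (W=1, X=0, Z=1, Y=2) weight 1/308
  (W=1, X=0, Z=2, Y=2) weight 1/1232
Group by W:
  weight(W=0) = 1/36
  weight(W=1) = 1/176
Total weight = 1/36 + 1/176 = 53/1584
P(W=0 | obs) = 1/36 / 53/1584 = 44/53
P(W=1 | obs) = 1/176 / 53/1584 = 9/53

P(W = 0 | obs) = 44/53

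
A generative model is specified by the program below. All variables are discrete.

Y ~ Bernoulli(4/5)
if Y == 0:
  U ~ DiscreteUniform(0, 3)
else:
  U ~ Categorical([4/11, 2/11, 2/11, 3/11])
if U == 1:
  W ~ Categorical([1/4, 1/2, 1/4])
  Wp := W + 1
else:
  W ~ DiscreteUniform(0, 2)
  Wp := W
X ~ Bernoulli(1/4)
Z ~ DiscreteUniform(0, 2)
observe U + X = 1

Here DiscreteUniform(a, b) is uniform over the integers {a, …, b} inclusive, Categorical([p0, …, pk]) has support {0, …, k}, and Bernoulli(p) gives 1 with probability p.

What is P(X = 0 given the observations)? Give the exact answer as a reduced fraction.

Enumerate traces; 36 have nonzero weight after conditioning:
  (Y=0, U=0, W=0, X=1, Z=0) weight 1/720
  (Y=0, U=0, W=0, X=1, Z=1) weight 1/720
  (Y=0, U=0, W=0, X=1, Z=2) weight 1/720
  (Y=0, U=0, W=1, X=1, Z=0) weight 1/720
  (Y=0, U=0, W=1, X=1, Z=1) weight 1/720
  (Y=0, U=0, W=1, X=1, Z=2) weight 1/720
  (Y=0, U=0, W=2, X=1, Z=0) weight 1/720
  (Y=0, U=0, W=2, X=1, Z=1) weight 1/720
  (Y=0, U=1, W=0, X=0, Z=0) weight 1/320
  … 27 more
Group by X:
  weight(X=0) = 129/880
  weight(X=1) = 15/176
Total weight = 129/880 + 15/176 = 51/220
P(X=0 | obs) = 129/880 / 51/220 = 43/68
P(X=1 | obs) = 15/176 / 51/220 = 25/68

P(X = 0 | obs) = 43/68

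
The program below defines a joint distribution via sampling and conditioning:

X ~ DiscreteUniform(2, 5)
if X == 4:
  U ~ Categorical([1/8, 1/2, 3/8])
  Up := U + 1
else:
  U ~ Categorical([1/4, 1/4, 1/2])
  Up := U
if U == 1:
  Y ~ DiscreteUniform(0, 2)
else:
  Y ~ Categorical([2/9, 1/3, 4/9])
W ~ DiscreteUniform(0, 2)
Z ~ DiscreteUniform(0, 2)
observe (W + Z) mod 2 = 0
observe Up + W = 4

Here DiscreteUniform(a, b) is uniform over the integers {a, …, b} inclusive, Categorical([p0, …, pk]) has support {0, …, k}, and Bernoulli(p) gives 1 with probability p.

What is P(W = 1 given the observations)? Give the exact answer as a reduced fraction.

Enumerate traces; 27 have nonzero weight after conditioning:
  (X=2, U=2, Y=0, W=2, Z=0) weight 1/324
  (X=2, U=2, Y=0, W=2, Z=2) weight 1/324
  (X=2, U=2, Y=1, W=2, Z=0) weight 1/216
  (X=2, U=2, Y=1, W=2, Z=2) weight 1/216
  (X=2, U=2, Y=2, W=2, Z=0) weight 1/162
  (X=2, U=2, Y=2, W=2, Z=2) weight 1/162
  (X=3, U=2, Y=0, W=2, Z=0) weight 1/324
  (X=3, U=2, Y=0, W=2, Z=2) weight 1/324
  (X=4, U=2, Y=0, W=1, Z=1) weight 1/432
  … 18 more
Group by W:
  weight(W=1) = 1/96
  weight(W=2) = 1/9
Total weight = 1/96 + 1/9 = 35/288
P(W=1 | obs) = 1/96 / 35/288 = 3/35
P(W=2 | obs) = 1/9 / 35/288 = 32/35

P(W = 1 | obs) = 3/35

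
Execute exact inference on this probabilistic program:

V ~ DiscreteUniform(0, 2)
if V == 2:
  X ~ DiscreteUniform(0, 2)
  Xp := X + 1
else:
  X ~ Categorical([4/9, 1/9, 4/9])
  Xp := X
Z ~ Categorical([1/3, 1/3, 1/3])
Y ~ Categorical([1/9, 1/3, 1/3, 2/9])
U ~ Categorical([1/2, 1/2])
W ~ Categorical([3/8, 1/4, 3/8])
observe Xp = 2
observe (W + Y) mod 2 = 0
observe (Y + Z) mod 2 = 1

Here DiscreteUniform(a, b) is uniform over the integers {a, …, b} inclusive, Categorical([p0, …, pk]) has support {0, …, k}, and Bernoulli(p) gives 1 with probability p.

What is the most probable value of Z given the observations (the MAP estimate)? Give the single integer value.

Enumerate traces; 48 have nonzero weight after conditioning:
  (V=0, X=2, Z=0, Y=1, U=0, W=1) weight 1/486
  (V=0, X=2, Z=0, Y=1, U=1, W=1) weight 1/486
  (V=0, X=2, Z=0, Y=3, U=0, W=1) weight 1/729
  (V=0, X=2, Z=0, Y=3, U=1, W=1) weight 1/729
  (V=0, X=2, Z=1, Y=0, U=0, W=0) weight 1/972
  (V=0, X=2, Z=1, Y=0, U=0, W=2) weight 1/972
  (V=0, X=2, Z=1, Y=0, U=1, W=0) weight 1/972
  (V=0, X=2, Z=1, Y=0, U=1, W=2) weight 1/972
  (V=0, X=2, Z=2, Y=1, U=0, W=1) weight 1/486
  … 39 more
Group by Z:
  weight(Z=0) = 55/2916
  weight(Z=1) = 11/243
  weight(Z=2) = 55/2916
Total weight = 55/2916 + 11/243 + 55/2916 = 121/1458
P(Z=0 | obs) = 55/2916 / 121/1458 = 5/22
P(Z=1 | obs) = 11/243 / 121/1458 = 6/11
P(Z=2 | obs) = 55/2916 / 121/1458 = 5/22
argmax = 1

argmax_v P(Z = v | obs) = 1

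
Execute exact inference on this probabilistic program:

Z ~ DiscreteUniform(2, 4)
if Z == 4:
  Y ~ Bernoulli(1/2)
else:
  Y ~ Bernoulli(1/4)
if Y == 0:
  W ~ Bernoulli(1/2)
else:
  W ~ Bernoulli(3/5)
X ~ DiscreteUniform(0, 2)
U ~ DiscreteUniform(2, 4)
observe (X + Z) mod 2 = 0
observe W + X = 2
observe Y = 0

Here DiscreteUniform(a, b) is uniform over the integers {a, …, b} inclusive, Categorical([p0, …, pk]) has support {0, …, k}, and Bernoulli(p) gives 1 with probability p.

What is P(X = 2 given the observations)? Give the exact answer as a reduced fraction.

Enumerate traces; 9 have nonzero weight after conditioning:
  (Z=2, Y=0, W=0, X=2, U=2) weight 1/72
  (Z=2, Y=0, W=0, X=2, U=3) weight 1/72
  (Z=2, Y=0, W=0, X=2, U=4) weight 1/72
  (Z=3, Y=0, W=1, X=1, U=2) weight 1/72
  (Z=3, Y=0, W=1, X=1, U=3) weight 1/72
  (Z=3, Y=0, W=1, X=1, U=4) weight 1/72
  (Z=4, Y=0, W=0, X=2, U=2) weight 1/108
  (Z=4, Y=0, W=0, X=2, U=3) weight 1/108
  … 1 more
Group by X:
  weight(X=1) = 1/24
  weight(X=2) = 5/72
Total weight = 1/24 + 5/72 = 1/9
P(X=1 | obs) = 1/24 / 1/9 = 3/8
P(X=2 | obs) = 5/72 / 1/9 = 5/8

P(X = 2 | obs) = 5/8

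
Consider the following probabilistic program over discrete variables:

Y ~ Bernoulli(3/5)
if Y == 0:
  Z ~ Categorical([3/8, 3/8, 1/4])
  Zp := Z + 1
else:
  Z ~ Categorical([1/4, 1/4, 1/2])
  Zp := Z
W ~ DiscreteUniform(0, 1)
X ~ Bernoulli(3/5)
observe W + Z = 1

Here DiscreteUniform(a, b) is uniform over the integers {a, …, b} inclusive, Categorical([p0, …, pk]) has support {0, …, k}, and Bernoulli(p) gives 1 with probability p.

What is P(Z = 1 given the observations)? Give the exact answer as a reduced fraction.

Enumerate traces; 8 have nonzero weight after conditioning:
  (Y=0, Z=0, W=1, X=0) weight 3/100
  (Y=0, Z=0, W=1, X=1) weight 9/200
  (Y=0, Z=1, W=0, X=0) weight 3/100
  (Y=0, Z=1, W=0, X=1) weight 9/200
  (Y=1, Z=0, W=1, X=0) weight 3/100
  (Y=1, Z=0, W=1, X=1) weight 9/200
  (Y=1, Z=1, W=0, X=0) weight 3/100
  (Y=1, Z=1, W=0, X=1) weight 9/200
Group by Z:
  weight(Z=0) = 3/20
  weight(Z=1) = 3/20
Total weight = 3/20 + 3/20 = 3/10
P(Z=0 | obs) = 3/20 / 3/10 = 1/2
P(Z=1 | obs) = 3/20 / 3/10 = 1/2

P(Z = 1 | obs) = 1/2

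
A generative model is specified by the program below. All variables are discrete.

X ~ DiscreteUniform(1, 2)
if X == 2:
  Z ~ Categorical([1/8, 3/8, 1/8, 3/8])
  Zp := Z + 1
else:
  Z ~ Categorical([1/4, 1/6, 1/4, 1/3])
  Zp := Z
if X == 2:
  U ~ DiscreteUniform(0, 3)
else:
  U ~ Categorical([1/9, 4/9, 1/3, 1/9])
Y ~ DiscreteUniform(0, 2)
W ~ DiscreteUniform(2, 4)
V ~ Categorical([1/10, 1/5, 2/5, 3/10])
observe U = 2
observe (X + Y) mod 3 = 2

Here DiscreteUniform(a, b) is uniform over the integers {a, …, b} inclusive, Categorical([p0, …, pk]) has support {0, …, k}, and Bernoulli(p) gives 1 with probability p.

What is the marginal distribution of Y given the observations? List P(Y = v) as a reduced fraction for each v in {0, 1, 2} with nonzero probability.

Enumerate traces; 96 have nonzero weight after conditioning:
  (X=1, Z=0, U=2, Y=1, W=2, V=0) weight 1/2160
  (X=1, Z=0, U=2, Y=1, W=2, V=1) weight 1/1080
  (X=1, Z=0, U=2, Y=1, W=2, V=2) weight 1/540
  (X=1, Z=0, U=2, Y=1, W=2, V=3) weight 1/720
  (X=1, Z=0, U=2, Y=1, W=3, V=0) weight 1/2160
  (X=1, Z=0, U=2, Y=1, W=3, V=1) weight 1/1080
  (X=1, Z=0, U=2, Y=1, W=3, V=2) weight 1/540
  (X=1, Z=0, U=2, Y=1, W=3, V=3) weight 1/720
  (X=2, Z=0, U=2, Y=0, W=2, V=0) weight 1/5760
  … 87 more
Group by Y:
  weight(Y=0) = 1/24
  weight(Y=1) = 1/18
Total weight = 1/24 + 1/18 = 7/72
P(Y=0 | obs) = 1/24 / 7/72 = 3/7
P(Y=1 | obs) = 1/18 / 7/72 = 4/7

P(Y=0) = 3/7, P(Y=1) = 4/7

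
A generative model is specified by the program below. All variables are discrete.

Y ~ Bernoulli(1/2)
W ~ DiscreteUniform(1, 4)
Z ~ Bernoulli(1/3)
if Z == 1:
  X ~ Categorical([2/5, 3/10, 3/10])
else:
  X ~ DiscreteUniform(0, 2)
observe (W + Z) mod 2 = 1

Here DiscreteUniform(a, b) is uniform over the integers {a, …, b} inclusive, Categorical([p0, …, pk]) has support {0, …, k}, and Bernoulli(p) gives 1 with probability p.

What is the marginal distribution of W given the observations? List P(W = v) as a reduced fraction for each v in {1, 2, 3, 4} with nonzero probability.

Enumerate traces; 24 have nonzero weight after conditioning:
  (Y=0, W=1, Z=0, X=0) weight 1/36
  (Y=0, W=1, Z=0, X=1) weight 1/36
  (Y=0, W=1, Z=0, X=2) weight 1/36
  (Y=0, W=2, Z=1, X=0) weight 1/60
  (Y=0, W=2, Z=1, X=1) weight 1/80
  (Y=0, W=2, Z=1, X=2) weight 1/80
  (Y=0, W=3, Z=0, X=0) weight 1/36
  (Y=0, W=3, Z=0, X=1) weight 1/36
  (Y=0, W=4, Z=1, X=0) weight 1/60
  … 15 more
Group by W:
  weight(W=1) = 1/6
  weight(W=2) = 1/12
  weight(W=3) = 1/6
  weight(W=4) = 1/12
Total weight = 1/6 + 1/12 + 1/6 + 1/12 = 1/2
P(W=1 | obs) = 1/6 / 1/2 = 1/3
P(W=2 | obs) = 1/12 / 1/2 = 1/6
P(W=3 | obs) = 1/6 / 1/2 = 1/3
P(W=4 | obs) = 1/12 / 1/2 = 1/6

P(W=1) = 1/3, P(W=2) = 1/6, P(W=3) = 1/3, P(W=4) = 1/6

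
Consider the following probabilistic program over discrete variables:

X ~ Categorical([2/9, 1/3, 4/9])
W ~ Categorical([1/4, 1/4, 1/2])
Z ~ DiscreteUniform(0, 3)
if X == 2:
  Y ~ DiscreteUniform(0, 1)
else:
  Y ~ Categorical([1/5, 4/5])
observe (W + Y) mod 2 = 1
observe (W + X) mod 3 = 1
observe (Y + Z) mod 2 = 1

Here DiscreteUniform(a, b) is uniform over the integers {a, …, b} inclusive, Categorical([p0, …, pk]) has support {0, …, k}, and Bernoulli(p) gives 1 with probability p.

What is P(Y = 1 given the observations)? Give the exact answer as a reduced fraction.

P(Y = 1 | obs) = 16/17

Enumerate traces; 6 have nonzero weight after conditioning:
  (X=0, W=1, Z=1, Y=0) weight 1/360
  (X=0, W=1, Z=3, Y=0) weight 1/360
  (X=1, W=0, Z=0, Y=1) weight 1/60
  (X=1, W=0, Z=2, Y=1) weight 1/60
  (X=2, W=2, Z=0, Y=1) weight 1/36
  (X=2, W=2, Z=2, Y=1) weight 1/36
Group by Y:
  weight(Y=0) = 1/180
  weight(Y=1) = 4/45
Total weight = 1/180 + 4/45 = 17/180
P(Y=0 | obs) = 1/180 / 17/180 = 1/17
P(Y=1 | obs) = 4/45 / 17/180 = 16/17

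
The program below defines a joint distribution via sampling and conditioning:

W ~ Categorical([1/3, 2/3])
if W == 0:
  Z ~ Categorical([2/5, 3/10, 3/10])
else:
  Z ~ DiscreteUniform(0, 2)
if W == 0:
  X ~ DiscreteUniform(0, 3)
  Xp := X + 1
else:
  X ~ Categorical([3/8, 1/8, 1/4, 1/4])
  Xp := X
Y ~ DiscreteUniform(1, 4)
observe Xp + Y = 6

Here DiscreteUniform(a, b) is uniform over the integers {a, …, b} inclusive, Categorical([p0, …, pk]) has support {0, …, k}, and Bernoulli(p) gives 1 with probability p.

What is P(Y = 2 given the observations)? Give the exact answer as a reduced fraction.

Enumerate traces; 15 have nonzero weight after conditioning:
  (W=0, Z=0, X=1, Y=4) weight 1/120
  (W=0, Z=0, X=2, Y=3) weight 1/120
  (W=0, Z=0, X=3, Y=2) weight 1/120
  (W=0, Z=1, X=1, Y=4) weight 1/160
  (W=0, Z=1, X=2, Y=3) weight 1/160
  (W=0, Z=1, X=3, Y=2) weight 1/160
  (W=0, Z=2, X=1, Y=4) weight 1/160
  (W=0, Z=2, X=2, Y=3) weight 1/160
  … 7 more
Group by Y:
  weight(Y=2) = 1/48
  weight(Y=3) = 1/16
  weight(Y=4) = 1/16
Total weight = 1/48 + 1/16 + 1/16 = 7/48
P(Y=2 | obs) = 1/48 / 7/48 = 1/7
P(Y=3 | obs) = 1/16 / 7/48 = 3/7
P(Y=4 | obs) = 1/16 / 7/48 = 3/7

P(Y = 2 | obs) = 1/7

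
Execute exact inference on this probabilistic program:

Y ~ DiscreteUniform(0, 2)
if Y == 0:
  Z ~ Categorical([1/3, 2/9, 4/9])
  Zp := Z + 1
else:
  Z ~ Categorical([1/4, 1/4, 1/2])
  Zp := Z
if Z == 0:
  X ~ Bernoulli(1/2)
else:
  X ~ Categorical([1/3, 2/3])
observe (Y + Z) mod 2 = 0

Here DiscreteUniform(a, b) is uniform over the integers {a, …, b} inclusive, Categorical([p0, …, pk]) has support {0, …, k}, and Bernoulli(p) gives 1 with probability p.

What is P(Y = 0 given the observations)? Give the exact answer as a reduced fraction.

Enumerate traces; 10 have nonzero weight after conditioning:
  (Y=0, Z=0, X=0) weight 1/18
  (Y=0, Z=0, X=1) weight 1/18
  (Y=0, Z=2, X=0) weight 4/81
  (Y=0, Z=2, X=1) weight 8/81
  (Y=1, Z=1, X=0) weight 1/36
  (Y=1, Z=1, X=1) weight 1/18
  (Y=2, Z=0, X=0) weight 1/24
  (Y=2, Z=0, X=1) weight 1/24
  … 2 more
Group by Y:
  weight(Y=0) = 7/27
  weight(Y=1) = 1/12
  weight(Y=2) = 1/4
Total weight = 7/27 + 1/12 + 1/4 = 16/27
P(Y=0 | obs) = 7/27 / 16/27 = 7/16
P(Y=1 | obs) = 1/12 / 16/27 = 9/64
P(Y=2 | obs) = 1/4 / 16/27 = 27/64

P(Y = 0 | obs) = 7/16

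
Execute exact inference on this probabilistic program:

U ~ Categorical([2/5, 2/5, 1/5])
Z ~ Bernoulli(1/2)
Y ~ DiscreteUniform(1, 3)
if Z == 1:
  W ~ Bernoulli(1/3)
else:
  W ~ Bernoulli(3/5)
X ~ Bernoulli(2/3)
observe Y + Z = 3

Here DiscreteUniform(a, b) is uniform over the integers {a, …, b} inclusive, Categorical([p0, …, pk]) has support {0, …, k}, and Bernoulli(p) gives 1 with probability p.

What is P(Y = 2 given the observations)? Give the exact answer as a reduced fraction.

Enumerate traces; 24 have nonzero weight after conditioning:
  (U=0, Z=0, Y=3, W=0, X=0) weight 2/225
  (U=0, Z=0, Y=3, W=0, X=1) weight 4/225
  (U=0, Z=0, Y=3, W=1, X=0) weight 1/75
  (U=0, Z=0, Y=3, W=1, X=1) weight 2/75
  (U=0, Z=1, Y=2, W=0, X=0) weight 2/135
  (U=0, Z=1, Y=2, W=0, X=1) weight 4/135
  (U=0, Z=1, Y=2, W=1, X=0) weight 1/135
  (U=0, Z=1, Y=2, W=1, X=1) weight 2/135
  … 16 more
Group by Y:
  weight(Y=2) = 1/6
  weight(Y=3) = 1/6
Total weight = 1/6 + 1/6 = 1/3
P(Y=2 | obs) = 1/6 / 1/3 = 1/2
P(Y=3 | obs) = 1/6 / 1/3 = 1/2

P(Y = 2 | obs) = 1/2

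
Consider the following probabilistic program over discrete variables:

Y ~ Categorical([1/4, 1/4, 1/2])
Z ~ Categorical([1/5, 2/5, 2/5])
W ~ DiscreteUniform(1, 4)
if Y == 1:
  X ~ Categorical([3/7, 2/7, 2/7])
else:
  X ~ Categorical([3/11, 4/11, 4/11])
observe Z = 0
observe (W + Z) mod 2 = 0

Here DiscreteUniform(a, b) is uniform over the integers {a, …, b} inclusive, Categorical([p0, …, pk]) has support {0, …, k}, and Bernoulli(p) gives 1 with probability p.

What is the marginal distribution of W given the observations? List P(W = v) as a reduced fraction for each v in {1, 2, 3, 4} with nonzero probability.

Enumerate traces; 18 have nonzero weight after conditioning:
  (Y=0, Z=0, W=2, X=0) weight 3/880
  (Y=0, Z=0, W=2, X=1) weight 1/220
  (Y=0, Z=0, W=2, X=2) weight 1/220
  (Y=0, Z=0, W=4, X=0) weight 3/880
  (Y=0, Z=0, W=4, X=1) weight 1/220
  (Y=0, Z=0, W=4, X=2) weight 1/220
  (Y=1, Z=0, W=2, X=0) weight 3/560
  (Y=1, Z=0, W=2, X=1) weight 1/280
  … 10 more
Group by W:
  weight(W=2) = 1/20
  weight(W=4) = 1/20
Total weight = 1/20 + 1/20 = 1/10
P(W=2 | obs) = 1/20 / 1/10 = 1/2
P(W=4 | obs) = 1/20 / 1/10 = 1/2

P(W=2) = 1/2, P(W=4) = 1/2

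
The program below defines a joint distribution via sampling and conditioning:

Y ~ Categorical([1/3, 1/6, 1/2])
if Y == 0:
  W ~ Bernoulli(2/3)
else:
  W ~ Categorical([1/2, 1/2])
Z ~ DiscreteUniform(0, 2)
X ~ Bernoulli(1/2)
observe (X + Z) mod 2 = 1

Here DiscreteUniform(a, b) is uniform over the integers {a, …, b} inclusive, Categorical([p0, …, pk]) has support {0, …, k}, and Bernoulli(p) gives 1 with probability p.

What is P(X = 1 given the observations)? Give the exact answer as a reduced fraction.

P(X = 1 | obs) = 2/3

Enumerate traces; 18 have nonzero weight after conditioning:
  (Y=0, W=0, Z=0, X=1) weight 1/54
  (Y=0, W=0, Z=1, X=0) weight 1/54
  (Y=0, W=0, Z=2, X=1) weight 1/54
  (Y=0, W=1, Z=0, X=1) weight 1/27
  (Y=0, W=1, Z=1, X=0) weight 1/27
  (Y=0, W=1, Z=2, X=1) weight 1/27
  (Y=1, W=0, Z=0, X=1) weight 1/72
  (Y=1, W=0, Z=1, X=0) weight 1/72
  … 10 more
Group by X:
  weight(X=0) = 1/6
  weight(X=1) = 1/3
Total weight = 1/6 + 1/3 = 1/2
P(X=0 | obs) = 1/6 / 1/2 = 1/3
P(X=1 | obs) = 1/3 / 1/2 = 2/3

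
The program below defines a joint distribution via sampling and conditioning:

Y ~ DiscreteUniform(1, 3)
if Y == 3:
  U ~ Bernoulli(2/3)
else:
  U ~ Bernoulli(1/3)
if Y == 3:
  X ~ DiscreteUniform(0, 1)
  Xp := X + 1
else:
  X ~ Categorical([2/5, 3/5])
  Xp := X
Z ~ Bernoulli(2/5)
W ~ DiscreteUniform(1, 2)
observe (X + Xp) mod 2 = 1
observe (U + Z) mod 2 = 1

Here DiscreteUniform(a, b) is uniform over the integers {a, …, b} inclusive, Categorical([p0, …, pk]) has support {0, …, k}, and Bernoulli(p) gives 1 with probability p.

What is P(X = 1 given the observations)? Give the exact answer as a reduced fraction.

Enumerate traces; 8 have nonzero weight after conditioning:
  (Y=3, U=0, X=0, Z=1, W=1) weight 1/90
  (Y=3, U=0, X=0, Z=1, W=2) weight 1/90
  (Y=3, U=0, X=1, Z=1, W=1) weight 1/90
  (Y=3, U=0, X=1, Z=1, W=2) weight 1/90
  (Y=3, U=1, X=0, Z=0, W=1) weight 1/30
  (Y=3, U=1, X=0, Z=0, W=2) weight 1/30
  (Y=3, U=1, X=1, Z=0, W=1) weight 1/30
  (Y=3, U=1, X=1, Z=0, W=2) weight 1/30
Group by X:
  weight(X=0) = 4/45
  weight(X=1) = 4/45
Total weight = 4/45 + 4/45 = 8/45
P(X=0 | obs) = 4/45 / 8/45 = 1/2
P(X=1 | obs) = 4/45 / 8/45 = 1/2

P(X = 1 | obs) = 1/2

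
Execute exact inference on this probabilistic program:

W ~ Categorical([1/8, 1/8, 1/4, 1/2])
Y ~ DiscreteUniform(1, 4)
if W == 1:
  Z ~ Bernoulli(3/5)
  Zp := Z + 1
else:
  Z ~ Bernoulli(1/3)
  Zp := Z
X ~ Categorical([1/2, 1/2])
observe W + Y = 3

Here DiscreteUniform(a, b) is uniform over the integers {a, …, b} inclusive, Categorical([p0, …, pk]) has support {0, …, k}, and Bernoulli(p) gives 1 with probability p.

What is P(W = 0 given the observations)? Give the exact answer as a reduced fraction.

P(W = 0 | obs) = 1/4

Enumerate traces; 12 have nonzero weight after conditioning:
  (W=0, Y=3, Z=0, X=0) weight 1/96
  (W=0, Y=3, Z=0, X=1) weight 1/96
  (W=0, Y=3, Z=1, X=0) weight 1/192
  (W=0, Y=3, Z=1, X=1) weight 1/192
  (W=1, Y=2, Z=0, X=0) weight 1/160
  (W=1, Y=2, Z=0, X=1) weight 1/160
  (W=1, Y=2, Z=1, X=0) weight 3/320
  (W=1, Y=2, Z=1, X=1) weight 3/320
  (W=2, Y=1, Z=0, X=0) weight 1/48
  … 3 more
Group by W:
  weight(W=0) = 1/32
  weight(W=1) = 1/32
  weight(W=2) = 1/16
Total weight = 1/32 + 1/32 + 1/16 = 1/8
P(W=0 | obs) = 1/32 / 1/8 = 1/4
P(W=1 | obs) = 1/32 / 1/8 = 1/4
P(W=2 | obs) = 1/16 / 1/8 = 1/2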